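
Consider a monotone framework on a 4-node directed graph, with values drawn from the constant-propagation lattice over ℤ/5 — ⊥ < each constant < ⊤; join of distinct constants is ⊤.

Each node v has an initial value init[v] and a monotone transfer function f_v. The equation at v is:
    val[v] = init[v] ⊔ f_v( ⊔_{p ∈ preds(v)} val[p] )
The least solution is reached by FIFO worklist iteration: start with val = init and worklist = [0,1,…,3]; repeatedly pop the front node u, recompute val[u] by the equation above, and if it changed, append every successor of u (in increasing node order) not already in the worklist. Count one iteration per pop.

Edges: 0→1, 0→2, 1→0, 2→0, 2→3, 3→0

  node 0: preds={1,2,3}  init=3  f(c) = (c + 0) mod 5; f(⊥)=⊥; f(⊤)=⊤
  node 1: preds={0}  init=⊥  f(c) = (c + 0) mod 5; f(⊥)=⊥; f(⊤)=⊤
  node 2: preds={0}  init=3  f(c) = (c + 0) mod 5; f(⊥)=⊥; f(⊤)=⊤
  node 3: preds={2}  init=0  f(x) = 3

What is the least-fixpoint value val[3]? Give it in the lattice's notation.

⊤

Trace (5 dequeues):
  [1] u=0 | in ⊤ | out ⊤ | prev 3 | push {}
  [2] u=1 | in ⊤ | out ⊤ | prev ⊥ | push {0}
  [3] u=2 | in ⊤ | out ⊤ | prev 3 | push {}
  [4] u=3 | in ⊤ | out ⊤ | prev 0 | push {}
  [5] u=0 | in ⊤ | out ⊤ | ==

Converged values:
  [0] ⊤
  [1] ⊤
  [2] ⊤
  [3] ⊤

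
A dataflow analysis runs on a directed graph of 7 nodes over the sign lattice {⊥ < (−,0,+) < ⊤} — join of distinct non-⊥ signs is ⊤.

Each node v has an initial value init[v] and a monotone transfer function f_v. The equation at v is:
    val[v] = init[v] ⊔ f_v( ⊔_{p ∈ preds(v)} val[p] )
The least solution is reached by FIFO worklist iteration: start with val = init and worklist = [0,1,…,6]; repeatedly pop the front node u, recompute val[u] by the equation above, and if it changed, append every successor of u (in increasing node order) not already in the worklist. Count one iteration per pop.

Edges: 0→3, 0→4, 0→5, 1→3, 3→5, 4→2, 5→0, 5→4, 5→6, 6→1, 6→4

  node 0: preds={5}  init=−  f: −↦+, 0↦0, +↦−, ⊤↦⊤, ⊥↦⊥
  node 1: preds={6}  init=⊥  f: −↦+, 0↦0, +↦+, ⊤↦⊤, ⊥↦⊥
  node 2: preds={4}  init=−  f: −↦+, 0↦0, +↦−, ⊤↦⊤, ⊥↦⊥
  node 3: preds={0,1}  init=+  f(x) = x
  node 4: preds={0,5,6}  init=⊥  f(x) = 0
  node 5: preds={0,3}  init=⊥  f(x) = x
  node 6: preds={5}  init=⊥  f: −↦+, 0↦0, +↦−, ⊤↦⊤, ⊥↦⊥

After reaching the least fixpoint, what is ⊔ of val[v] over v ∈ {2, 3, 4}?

⊤

Worklist (13 pops):
  #1 pop 0: in=⊥ → − (no change)
  #2 pop 1: in=⊥ → ⊥ (no change)
  #3 pop 2: in=⊥ → − (no change)
  #4 pop 3: in=− → ⊤ (was +); enqueue []
  #5 pop 4: in=− → 0 (was ⊥); enqueue [2]
  #6 pop 5: in=⊤ → ⊤ (was ⊥); enqueue [0,4]
  #7 pop 6: in=⊤ → ⊤ (was ⊥); enqueue [1]
  #8 pop 2: in=0 → ⊤ (was −); enqueue []
  #9 pop 0: in=⊤ → ⊤ (was −); enqueue [3,5]
  #10 pop 4: in=⊤ → 0 (no change)
  #11 pop 1: in=⊤ → ⊤ (was ⊥); enqueue []
  #12 pop 3: in=⊤ → ⊤ (no change)
  #13 pop 5: in=⊤ → ⊤ (no change)

Fixpoint:
  val[0] = ⊤
  val[1] = ⊤
  val[2] = ⊤
  val[3] = ⊤
  val[4] = 0
  val[5] = ⊤
  val[6] = ⊤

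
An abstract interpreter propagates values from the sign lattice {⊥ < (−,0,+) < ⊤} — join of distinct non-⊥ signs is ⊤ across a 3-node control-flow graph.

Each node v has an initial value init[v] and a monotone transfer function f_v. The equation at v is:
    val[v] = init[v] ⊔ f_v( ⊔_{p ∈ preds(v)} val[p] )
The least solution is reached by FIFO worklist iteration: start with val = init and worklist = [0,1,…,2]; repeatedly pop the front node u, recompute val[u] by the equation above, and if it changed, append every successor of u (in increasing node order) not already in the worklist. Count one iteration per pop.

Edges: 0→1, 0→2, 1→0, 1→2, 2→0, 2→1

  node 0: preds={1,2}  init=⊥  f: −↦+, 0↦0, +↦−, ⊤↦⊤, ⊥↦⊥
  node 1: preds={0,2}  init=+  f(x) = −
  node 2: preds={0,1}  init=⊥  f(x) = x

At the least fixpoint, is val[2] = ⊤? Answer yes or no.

yes

Iteration log — 6 steps:
  step 1. node 0  ⊔preds=+  new=−  old=⊥  +wl: 
  step 2. node 1  ⊔preds=−  new=⊤  old=+  +wl: 0
  step 3. node 2  ⊔preds=⊤  new=⊤  old=⊥  +wl: 1
  step 4. node 0  ⊔preds=⊤  new=⊤  old=−  +wl: 2
  step 5. node 1  ⊔preds=⊤  new=⊤  stable
  step 6. node 2  ⊔preds=⊤  new=⊤  stable

Least fixpoint reached:
  node 0: ⊤
  node 1: ⊤
  node 2: ⊤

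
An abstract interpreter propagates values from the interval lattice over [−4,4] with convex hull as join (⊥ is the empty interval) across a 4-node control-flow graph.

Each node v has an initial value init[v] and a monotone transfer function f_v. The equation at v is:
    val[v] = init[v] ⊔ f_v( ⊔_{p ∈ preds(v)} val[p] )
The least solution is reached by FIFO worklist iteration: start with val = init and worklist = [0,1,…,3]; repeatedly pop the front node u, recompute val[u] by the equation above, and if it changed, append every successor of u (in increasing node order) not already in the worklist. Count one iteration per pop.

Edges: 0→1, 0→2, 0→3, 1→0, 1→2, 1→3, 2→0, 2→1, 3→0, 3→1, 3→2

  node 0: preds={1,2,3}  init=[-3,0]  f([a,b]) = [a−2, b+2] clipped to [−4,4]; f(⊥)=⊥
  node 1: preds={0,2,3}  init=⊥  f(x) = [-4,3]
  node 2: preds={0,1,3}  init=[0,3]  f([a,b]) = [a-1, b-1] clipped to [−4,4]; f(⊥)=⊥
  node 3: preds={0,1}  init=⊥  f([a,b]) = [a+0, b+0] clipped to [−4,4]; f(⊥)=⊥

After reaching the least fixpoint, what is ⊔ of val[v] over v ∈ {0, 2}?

Iteration log — 8 steps:
  step 1. node 0  ⊔preds=[0,3]  new=[-3,4]  old=[-3,0]  +wl: 
  step 2. node 1  ⊔preds=[-3,4]  new=[-4,3]  old=⊥  +wl: 0
  step 3. node 2  ⊔preds=[-4,4]  new=[-4,3]  old=[0,3]  +wl: 1
  step 4. node 3  ⊔preds=[-4,4]  new=[-4,4]  old=⊥  +wl: 2
  step 5. node 0  ⊔preds=[-4,4]  new=[-4,4]  old=[-3,4]  +wl: 3
  step 6. node 1  ⊔preds=[-4,4]  new=[-4,3]  stable
  step 7. node 2  ⊔preds=[-4,4]  new=[-4,3]  stable
  step 8. node 3  ⊔preds=[-4,4]  new=[-4,4]  stable

Least fixpoint reached:
  node 0: [-4,4]
  node 1: [-4,3]
  node 2: [-4,3]
  node 3: [-4,4]

[-4,4]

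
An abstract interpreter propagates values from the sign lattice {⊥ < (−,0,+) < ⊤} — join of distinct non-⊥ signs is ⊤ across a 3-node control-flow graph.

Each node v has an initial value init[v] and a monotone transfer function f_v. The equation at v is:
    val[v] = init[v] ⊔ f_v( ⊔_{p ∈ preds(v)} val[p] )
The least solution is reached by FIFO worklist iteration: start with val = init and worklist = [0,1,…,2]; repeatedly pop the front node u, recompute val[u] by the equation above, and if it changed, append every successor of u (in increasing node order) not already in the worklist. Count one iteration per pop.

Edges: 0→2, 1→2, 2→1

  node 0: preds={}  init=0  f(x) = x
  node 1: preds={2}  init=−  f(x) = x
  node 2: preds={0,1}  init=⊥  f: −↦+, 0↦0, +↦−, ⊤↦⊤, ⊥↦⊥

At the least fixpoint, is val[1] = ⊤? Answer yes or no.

Iteration log — 5 steps:
  step 1. node 0  ⊔preds=⊥  new=0  stable
  step 2. node 1  ⊔preds=⊥  new=−  stable
  step 3. node 2  ⊔preds=⊤  new=⊤  old=⊥  +wl: 1
  step 4. node 1  ⊔preds=⊤  new=⊤  old=−  +wl: 2
  step 5. node 2  ⊔preds=⊤  new=⊤  stable

Least fixpoint reached:
  node 0: 0
  node 1: ⊤
  node 2: ⊤

yes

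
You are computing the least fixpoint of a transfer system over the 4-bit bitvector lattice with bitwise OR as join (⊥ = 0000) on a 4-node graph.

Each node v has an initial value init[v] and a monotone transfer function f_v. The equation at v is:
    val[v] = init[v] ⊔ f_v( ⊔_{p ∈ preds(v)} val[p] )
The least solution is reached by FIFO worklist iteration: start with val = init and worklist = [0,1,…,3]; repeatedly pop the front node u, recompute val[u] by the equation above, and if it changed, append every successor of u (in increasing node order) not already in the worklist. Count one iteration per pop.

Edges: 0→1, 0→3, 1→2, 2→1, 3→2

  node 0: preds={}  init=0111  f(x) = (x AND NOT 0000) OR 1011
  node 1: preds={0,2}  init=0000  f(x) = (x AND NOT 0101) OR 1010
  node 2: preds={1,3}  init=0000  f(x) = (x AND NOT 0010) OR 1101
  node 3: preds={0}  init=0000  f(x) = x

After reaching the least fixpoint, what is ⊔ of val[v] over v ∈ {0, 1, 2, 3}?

1111

Iteration log — 6 steps:
  step 1. node 0  ⊔preds=0000  new=1111  old=0111  +wl: 
  step 2. node 1  ⊔preds=1111  new=1010  old=0000  +wl: 
  step 3. node 2  ⊔preds=1010  new=1101  old=0000  +wl: 1
  step 4. node 3  ⊔preds=1111  new=1111  old=0000  +wl: 2
  step 5. node 1  ⊔preds=1111  new=1010  stable
  step 6. node 2  ⊔preds=1111  new=1101  stable

Least fixpoint reached:
  node 0: 1111
  node 1: 1010
  node 2: 1101
  node 3: 1111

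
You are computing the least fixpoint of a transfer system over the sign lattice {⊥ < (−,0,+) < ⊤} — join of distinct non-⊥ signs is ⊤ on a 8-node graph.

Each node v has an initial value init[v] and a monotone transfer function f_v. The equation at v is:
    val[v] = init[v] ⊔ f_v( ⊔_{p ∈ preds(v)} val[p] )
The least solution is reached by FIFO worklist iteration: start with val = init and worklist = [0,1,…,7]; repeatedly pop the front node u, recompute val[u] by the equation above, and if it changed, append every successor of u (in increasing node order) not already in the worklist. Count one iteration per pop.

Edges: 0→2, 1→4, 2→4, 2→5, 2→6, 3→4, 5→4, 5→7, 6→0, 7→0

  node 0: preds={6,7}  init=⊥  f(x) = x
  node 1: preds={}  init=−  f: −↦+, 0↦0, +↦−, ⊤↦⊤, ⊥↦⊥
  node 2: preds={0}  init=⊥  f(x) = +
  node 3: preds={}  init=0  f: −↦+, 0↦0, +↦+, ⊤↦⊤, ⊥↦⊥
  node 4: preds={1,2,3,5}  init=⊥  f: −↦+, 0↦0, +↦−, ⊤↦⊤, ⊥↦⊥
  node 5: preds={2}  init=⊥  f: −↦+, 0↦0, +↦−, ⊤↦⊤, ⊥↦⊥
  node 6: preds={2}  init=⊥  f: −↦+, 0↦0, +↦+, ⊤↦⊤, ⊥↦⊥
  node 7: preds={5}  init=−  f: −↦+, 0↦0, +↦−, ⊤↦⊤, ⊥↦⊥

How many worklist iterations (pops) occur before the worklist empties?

Worklist (11 pops):
  #1 pop 0: in=− → − (was ⊥); enqueue []
  #2 pop 1: in=⊥ → − (no change)
  #3 pop 2: in=− → + (was ⊥); enqueue []
  #4 pop 3: in=⊥ → 0 (no change)
  #5 pop 4: in=⊤ → ⊤ (was ⊥); enqueue []
  #6 pop 5: in=+ → − (was ⊥); enqueue [4]
  #7 pop 6: in=+ → + (was ⊥); enqueue [0]
  #8 pop 7: in=− → ⊤ (was −); enqueue []
  #9 pop 4: in=⊤ → ⊤ (no change)
  #10 pop 0: in=⊤ → ⊤ (was −); enqueue [2]
  #11 pop 2: in=⊤ → + (no change)

Fixpoint:
  val[0] = ⊤
  val[1] = −
  val[2] = +
  val[3] = 0
  val[4] = ⊤
  val[5] = −
  val[6] = +
  val[7] = ⊤

11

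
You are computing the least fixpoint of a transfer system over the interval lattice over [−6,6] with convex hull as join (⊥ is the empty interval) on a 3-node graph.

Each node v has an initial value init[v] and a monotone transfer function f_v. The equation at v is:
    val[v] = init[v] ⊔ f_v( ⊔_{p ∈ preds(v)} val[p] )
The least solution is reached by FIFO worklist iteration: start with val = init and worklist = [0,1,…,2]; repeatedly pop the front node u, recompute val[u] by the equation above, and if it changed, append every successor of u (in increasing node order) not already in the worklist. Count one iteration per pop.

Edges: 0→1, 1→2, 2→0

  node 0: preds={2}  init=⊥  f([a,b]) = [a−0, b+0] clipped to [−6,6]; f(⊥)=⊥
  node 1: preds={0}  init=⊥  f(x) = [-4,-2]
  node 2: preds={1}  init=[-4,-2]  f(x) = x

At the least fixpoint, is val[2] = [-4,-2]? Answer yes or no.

Worklist (3 pops):
  #1 pop 0: in=[-4,-2] → [-4,-2] (was ⊥); enqueue []
  #2 pop 1: in=[-4,-2] → [-4,-2] (was ⊥); enqueue []
  #3 pop 2: in=[-4,-2] → [-4,-2] (no change)

Fixpoint:
  val[0] = [-4,-2]
  val[1] = [-4,-2]
  val[2] = [-4,-2]

yes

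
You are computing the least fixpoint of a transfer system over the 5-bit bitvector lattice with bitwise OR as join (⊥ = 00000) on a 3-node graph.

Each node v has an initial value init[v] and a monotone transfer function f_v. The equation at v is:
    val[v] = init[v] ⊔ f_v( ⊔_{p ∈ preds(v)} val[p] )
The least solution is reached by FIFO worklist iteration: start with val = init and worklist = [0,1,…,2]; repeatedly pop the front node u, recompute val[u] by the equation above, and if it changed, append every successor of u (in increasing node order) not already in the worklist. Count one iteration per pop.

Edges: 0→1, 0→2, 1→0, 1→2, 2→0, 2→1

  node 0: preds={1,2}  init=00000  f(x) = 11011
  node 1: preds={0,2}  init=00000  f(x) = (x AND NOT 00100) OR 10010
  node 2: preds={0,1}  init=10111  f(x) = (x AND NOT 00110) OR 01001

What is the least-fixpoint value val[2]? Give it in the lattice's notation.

Worklist (5 pops):
  #1 pop 0: in=10111 → 11011 (was 00000); enqueue []
  #2 pop 1: in=11111 → 11011 (was 00000); enqueue [0]
  #3 pop 2: in=11011 → 11111 (was 10111); enqueue [1]
  #4 pop 0: in=11111 → 11011 (no change)
  #5 pop 1: in=11111 → 11011 (no change)

Fixpoint:
  val[0] = 11011
  val[1] = 11011
  val[2] = 11111

11111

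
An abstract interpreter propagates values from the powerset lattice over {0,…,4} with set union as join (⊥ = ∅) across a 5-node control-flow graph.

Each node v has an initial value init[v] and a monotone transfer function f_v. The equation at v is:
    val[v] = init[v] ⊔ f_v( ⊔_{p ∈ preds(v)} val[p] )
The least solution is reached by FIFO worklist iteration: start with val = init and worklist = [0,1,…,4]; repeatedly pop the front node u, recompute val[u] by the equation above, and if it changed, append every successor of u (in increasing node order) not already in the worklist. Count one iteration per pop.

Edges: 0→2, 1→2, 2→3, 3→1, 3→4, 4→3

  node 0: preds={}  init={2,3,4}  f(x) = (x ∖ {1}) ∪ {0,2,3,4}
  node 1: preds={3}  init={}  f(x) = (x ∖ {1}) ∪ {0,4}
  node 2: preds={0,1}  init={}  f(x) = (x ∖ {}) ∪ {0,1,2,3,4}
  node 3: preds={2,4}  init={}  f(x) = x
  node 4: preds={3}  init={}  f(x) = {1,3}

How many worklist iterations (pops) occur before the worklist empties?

8

Worklist (8 pops):
  #1 pop 0: in={} → {0,2,3,4} (was {2,3,4}); enqueue []
  #2 pop 1: in={} → {0,4} (was {}); enqueue []
  #3 pop 2: in={0,2,3,4} → {0,1,2,3,4} (was {}); enqueue []
  #4 pop 3: in={0,1,2,3,4} → {0,1,2,3,4} (was {}); enqueue [1]
  #5 pop 4: in={0,1,2,3,4} → {1,3} (was {}); enqueue [3]
  #6 pop 1: in={0,1,2,3,4} → {0,2,3,4} (was {0,4}); enqueue [2]
  #7 pop 3: in={0,1,2,3,4} → {0,1,2,3,4} (no change)
  #8 pop 2: in={0,2,3,4} → {0,1,2,3,4} (no change)

Fixpoint:
  val[0] = {0,2,3,4}
  val[1] = {0,2,3,4}
  val[2] = {0,1,2,3,4}
  val[3] = {0,1,2,3,4}
  val[4] = {1,3}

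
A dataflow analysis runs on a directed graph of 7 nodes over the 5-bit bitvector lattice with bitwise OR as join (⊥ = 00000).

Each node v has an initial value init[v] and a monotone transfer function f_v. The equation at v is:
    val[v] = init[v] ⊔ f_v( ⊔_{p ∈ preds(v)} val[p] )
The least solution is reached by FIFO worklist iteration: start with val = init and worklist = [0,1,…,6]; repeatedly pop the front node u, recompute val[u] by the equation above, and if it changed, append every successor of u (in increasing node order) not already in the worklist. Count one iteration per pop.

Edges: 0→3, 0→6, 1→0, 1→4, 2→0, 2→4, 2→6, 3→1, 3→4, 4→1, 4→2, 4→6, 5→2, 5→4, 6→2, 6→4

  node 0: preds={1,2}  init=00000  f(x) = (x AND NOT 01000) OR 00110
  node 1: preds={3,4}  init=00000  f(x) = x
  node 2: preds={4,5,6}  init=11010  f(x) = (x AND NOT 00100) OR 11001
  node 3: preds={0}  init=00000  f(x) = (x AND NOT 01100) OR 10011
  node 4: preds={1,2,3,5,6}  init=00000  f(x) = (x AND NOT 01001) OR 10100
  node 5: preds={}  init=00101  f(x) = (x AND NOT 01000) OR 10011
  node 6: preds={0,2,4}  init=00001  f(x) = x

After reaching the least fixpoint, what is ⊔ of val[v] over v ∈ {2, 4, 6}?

11111

Worklist (14 pops):
  #1 pop 0: in=11010 → 10110 (was 00000); enqueue []
  #2 pop 1: in=00000 → 00000 (no change)
  #3 pop 2: in=00101 → 11011 (was 11010); enqueue [0]
  #4 pop 3: in=10110 → 10011 (was 00000); enqueue [1]
  #5 pop 4: in=11111 → 10110 (was 00000); enqueue [2]
  #6 pop 5: in=00000 → 10111 (was 00101); enqueue [4]
  #7 pop 6: in=11111 → 11111 (was 00001); enqueue []
  #8 pop 0: in=11011 → 10111 (was 10110); enqueue [3,6]
  #9 pop 1: in=10111 → 10111 (was 00000); enqueue [0]
  #10 pop 2: in=11111 → 11011 (no change)
  #11 pop 4: in=11111 → 10110 (no change)
  #12 pop 3: in=10111 → 10011 (no change)
  #13 pop 6: in=11111 → 11111 (no change)
  #14 pop 0: in=11111 → 10111 (no change)

Fixpoint:
  val[0] = 10111
  val[1] = 10111
  val[2] = 11011
  val[3] = 10011
  val[4] = 10110
  val[5] = 10111
  val[6] = 11111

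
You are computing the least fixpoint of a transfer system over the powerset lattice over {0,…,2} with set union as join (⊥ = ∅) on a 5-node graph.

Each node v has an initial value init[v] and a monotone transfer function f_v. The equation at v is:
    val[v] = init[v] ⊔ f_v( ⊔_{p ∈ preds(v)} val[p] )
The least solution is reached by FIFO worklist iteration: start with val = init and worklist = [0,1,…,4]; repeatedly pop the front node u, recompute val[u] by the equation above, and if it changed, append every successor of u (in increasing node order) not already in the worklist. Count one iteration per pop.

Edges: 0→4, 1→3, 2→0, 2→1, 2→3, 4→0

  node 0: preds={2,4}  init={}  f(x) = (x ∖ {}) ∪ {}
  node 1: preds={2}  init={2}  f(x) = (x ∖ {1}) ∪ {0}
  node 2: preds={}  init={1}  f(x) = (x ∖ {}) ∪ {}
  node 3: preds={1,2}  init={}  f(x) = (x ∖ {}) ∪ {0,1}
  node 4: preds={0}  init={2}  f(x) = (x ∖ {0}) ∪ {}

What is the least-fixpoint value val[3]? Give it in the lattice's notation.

{0,1,2}

Trace (6 dequeues):
  [1] u=0 | in {1,2} | out {1,2} | prev {} | push {}
  [2] u=1 | in {1} | out {0,2} | prev {2} | push {}
  [3] u=2 | in {} | out {1} | ==
  [4] u=3 | in {0,1,2} | out {0,1,2} | prev {} | push {}
  [5] u=4 | in {1,2} | out {1,2} | prev {2} | push {0}
  [6] u=0 | in {1,2} | out {1,2} | ==

Converged values:
  [0] {1,2}
  [1] {0,2}
  [2] {1}
  [3] {0,1,2}
  [4] {1,2}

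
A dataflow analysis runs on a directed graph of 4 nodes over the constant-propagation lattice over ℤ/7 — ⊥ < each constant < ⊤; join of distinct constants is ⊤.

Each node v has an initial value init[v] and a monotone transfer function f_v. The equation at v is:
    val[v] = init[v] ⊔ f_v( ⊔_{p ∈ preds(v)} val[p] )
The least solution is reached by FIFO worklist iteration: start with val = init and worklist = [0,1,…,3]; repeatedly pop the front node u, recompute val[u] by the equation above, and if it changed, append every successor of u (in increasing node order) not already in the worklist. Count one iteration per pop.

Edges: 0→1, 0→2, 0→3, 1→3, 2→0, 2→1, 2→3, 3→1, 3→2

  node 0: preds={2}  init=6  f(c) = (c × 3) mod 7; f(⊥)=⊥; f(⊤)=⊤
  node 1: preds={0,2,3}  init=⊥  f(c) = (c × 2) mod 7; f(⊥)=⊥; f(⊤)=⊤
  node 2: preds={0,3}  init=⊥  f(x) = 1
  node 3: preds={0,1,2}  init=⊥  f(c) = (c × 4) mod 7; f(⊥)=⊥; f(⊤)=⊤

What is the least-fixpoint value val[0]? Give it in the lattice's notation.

⊤

Worklist (8 pops):
  #1 pop 0: in=⊥ → 6 (no change)
  #2 pop 1: in=6 → 5 (was ⊥); enqueue []
  #3 pop 2: in=6 → 1 (was ⊥); enqueue [0,1]
  #4 pop 3: in=⊤ → ⊤ (was ⊥); enqueue [2]
  #5 pop 0: in=1 → ⊤ (was 6); enqueue [3]
  #6 pop 1: in=⊤ → ⊤ (was 5); enqueue []
  #7 pop 2: in=⊤ → 1 (no change)
  #8 pop 3: in=⊤ → ⊤ (no change)

Fixpoint:
  val[0] = ⊤
  val[1] = ⊤
  val[2] = 1
  val[3] = ⊤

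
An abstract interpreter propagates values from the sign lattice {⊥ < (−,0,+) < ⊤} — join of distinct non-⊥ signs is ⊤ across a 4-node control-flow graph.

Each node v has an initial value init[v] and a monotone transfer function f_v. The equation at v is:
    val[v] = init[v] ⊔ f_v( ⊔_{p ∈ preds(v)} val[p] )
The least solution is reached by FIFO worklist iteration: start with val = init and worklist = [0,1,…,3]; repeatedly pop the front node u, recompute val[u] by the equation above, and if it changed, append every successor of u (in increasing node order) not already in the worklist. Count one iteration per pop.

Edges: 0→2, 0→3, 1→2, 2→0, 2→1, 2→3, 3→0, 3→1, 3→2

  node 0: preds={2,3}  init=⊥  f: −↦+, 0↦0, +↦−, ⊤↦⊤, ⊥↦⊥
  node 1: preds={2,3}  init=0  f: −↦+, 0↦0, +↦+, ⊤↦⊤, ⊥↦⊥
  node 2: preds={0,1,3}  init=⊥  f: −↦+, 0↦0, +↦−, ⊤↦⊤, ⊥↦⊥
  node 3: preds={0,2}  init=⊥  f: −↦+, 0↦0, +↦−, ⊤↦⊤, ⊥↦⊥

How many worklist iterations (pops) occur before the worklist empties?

8

Iteration log — 8 steps:
  step 1. node 0  ⊔preds=⊥  new=⊥  stable
  step 2. node 1  ⊔preds=⊥  new=0  stable
  step 3. node 2  ⊔preds=0  new=0  old=⊥  +wl: 0,1
  step 4. node 3  ⊔preds=0  new=0  old=⊥  +wl: 2
  step 5. node 0  ⊔preds=0  new=0  old=⊥  +wl: 3
  step 6. node 1  ⊔preds=0  new=0  stable
  step 7. node 2  ⊔preds=0  new=0  stable
  step 8. node 3  ⊔preds=0  new=0  stable

Least fixpoint reached:
  node 0: 0
  node 1: 0
  node 2: 0
  node 3: 0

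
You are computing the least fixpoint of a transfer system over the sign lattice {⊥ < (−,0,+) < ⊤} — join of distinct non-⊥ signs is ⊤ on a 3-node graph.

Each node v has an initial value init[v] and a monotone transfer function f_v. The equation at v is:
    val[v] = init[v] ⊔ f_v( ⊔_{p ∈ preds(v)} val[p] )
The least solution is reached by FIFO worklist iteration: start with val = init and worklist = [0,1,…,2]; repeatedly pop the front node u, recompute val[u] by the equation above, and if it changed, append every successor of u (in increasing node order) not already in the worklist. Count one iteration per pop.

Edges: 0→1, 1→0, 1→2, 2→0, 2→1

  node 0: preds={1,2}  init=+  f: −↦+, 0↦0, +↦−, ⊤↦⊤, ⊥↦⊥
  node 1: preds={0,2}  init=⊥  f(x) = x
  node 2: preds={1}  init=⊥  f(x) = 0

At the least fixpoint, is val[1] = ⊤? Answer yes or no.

yes

Iteration log — 7 steps:
  step 1. node 0  ⊔preds=⊥  new=+  stable
  step 2. node 1  ⊔preds=+  new=+  old=⊥  +wl: 0
  step 3. node 2  ⊔preds=+  new=0  old=⊥  +wl: 1
  step 4. node 0  ⊔preds=⊤  new=⊤  old=+  +wl: 
  step 5. node 1  ⊔preds=⊤  new=⊤  old=+  +wl: 0,2
  step 6. node 0  ⊔preds=⊤  new=⊤  stable
  step 7. node 2  ⊔preds=⊤  new=0  stable

Least fixpoint reached:
  node 0: ⊤
  node 1: ⊤
  node 2: 0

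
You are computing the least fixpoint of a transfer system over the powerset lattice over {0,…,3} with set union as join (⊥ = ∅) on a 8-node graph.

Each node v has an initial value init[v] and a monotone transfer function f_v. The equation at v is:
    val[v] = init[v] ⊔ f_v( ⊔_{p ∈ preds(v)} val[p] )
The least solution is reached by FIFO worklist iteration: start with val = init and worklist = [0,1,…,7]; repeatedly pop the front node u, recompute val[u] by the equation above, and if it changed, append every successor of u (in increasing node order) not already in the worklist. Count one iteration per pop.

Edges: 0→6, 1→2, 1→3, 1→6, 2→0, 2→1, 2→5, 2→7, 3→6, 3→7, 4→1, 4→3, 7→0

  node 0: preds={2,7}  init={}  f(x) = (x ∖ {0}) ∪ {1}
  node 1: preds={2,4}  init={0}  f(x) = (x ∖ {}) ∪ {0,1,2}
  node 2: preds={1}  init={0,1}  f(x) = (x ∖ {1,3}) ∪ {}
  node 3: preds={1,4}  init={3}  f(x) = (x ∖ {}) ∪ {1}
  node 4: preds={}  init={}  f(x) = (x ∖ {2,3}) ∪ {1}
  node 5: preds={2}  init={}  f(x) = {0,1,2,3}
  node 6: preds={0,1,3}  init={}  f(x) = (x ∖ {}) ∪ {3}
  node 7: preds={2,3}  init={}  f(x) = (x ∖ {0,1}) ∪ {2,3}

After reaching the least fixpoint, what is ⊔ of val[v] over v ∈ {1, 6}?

{0,1,2,3}

Trace (12 dequeues):
  [1] u=0 | in {0,1} | out {1} | prev {} | push {}
  [2] u=1 | in {0,1} | out {0,1,2} | prev {0} | push {}
  [3] u=2 | in {0,1,2} | out {0,1,2} | prev {0,1} | push {0,1}
  [4] u=3 | in {0,1,2} | out {0,1,2,3} | prev {3} | push {}
  [5] u=4 | in {} | out {1} | prev {} | push {3}
  [6] u=5 | in {0,1,2} | out {0,1,2,3} | prev {} | push {}
  [7] u=6 | in {0,1,2,3} | out {0,1,2,3} | prev {} | push {}
  [8] u=7 | in {0,1,2,3} | out {2,3} | prev {} | push {}
  [9] u=0 | in {0,1,2,3} | out {1,2,3} | prev {1} | push {6}
  [10] u=1 | in {0,1,2} | out {0,1,2} | ==
  [11] u=3 | in {0,1,2} | out {0,1,2,3} | ==
  [12] u=6 | in {0,1,2,3} | out {0,1,2,3} | ==

Converged values:
  [0] {1,2,3}
  [1] {0,1,2}
  [2] {0,1,2}
  [3] {0,1,2,3}
  [4] {1}
  [5] {0,1,2,3}
  [6] {0,1,2,3}
  [7] {2,3}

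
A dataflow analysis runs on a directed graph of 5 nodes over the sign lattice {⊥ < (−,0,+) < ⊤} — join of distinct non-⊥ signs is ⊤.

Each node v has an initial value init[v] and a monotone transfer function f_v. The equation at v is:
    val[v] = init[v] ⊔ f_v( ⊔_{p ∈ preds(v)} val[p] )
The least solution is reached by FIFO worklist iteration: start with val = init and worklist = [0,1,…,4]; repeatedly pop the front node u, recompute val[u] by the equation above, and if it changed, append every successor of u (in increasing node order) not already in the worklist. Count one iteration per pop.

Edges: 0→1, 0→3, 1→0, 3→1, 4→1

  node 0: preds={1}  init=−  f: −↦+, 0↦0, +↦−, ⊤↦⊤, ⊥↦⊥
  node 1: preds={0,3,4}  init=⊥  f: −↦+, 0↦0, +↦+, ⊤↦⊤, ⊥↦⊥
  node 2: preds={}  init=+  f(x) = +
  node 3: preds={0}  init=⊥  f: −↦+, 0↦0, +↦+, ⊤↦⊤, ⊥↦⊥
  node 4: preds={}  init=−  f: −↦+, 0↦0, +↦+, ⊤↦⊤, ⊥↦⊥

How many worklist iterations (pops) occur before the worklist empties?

11

Trace (11 dequeues):
  [1] u=0 | in ⊥ | out − | ==
  [2] u=1 | in − | out + | prev ⊥ | push {0}
  [3] u=2 | in ⊥ | out + | ==
  [4] u=3 | in − | out + | prev ⊥ | push {1}
  [5] u=4 | in ⊥ | out − | ==
  [6] u=0 | in + | out − | ==
  [7] u=1 | in ⊤ | out ⊤ | prev + | push {0}
  [8] u=0 | in ⊤ | out ⊤ | prev − | push {1,3}
  [9] u=1 | in ⊤ | out ⊤ | ==
  [10] u=3 | in ⊤ | out ⊤ | prev + | push {1}
  [11] u=1 | in ⊤ | out ⊤ | ==

Converged values:
  [0] ⊤
  [1] ⊤
  [2] +
  [3] ⊤
  [4] −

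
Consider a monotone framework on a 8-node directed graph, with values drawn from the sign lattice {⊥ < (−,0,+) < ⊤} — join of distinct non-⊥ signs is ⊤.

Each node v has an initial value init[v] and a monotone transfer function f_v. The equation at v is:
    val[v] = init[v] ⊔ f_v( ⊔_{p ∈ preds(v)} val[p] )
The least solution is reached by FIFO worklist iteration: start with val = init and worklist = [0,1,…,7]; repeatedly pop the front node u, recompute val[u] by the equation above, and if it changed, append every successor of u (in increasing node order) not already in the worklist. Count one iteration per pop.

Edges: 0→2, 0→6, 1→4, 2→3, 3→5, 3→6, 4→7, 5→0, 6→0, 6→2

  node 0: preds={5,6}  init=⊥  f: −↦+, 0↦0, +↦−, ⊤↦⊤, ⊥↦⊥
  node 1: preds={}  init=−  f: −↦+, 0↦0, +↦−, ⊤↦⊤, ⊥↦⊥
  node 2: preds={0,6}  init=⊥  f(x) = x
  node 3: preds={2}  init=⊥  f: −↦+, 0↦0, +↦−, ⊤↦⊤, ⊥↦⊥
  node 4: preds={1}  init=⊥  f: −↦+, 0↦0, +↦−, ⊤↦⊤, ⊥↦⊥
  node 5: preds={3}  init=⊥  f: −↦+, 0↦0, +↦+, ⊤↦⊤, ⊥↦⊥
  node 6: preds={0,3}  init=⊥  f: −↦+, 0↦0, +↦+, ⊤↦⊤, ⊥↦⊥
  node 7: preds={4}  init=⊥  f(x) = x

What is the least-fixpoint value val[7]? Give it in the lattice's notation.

+

Worklist (8 pops):
  #1 pop 0: in=⊥ → ⊥ (no change)
  #2 pop 1: in=⊥ → − (no change)
  #3 pop 2: in=⊥ → ⊥ (no change)
  #4 pop 3: in=⊥ → ⊥ (no change)
  #5 pop 4: in=− → + (was ⊥); enqueue []
  #6 pop 5: in=⊥ → ⊥ (no change)
  #7 pop 6: in=⊥ → ⊥ (no change)
  #8 pop 7: in=+ → + (was ⊥); enqueue []

Fixpoint:
  val[0] = ⊥
  val[1] = −
  val[2] = ⊥
  val[3] = ⊥
  val[4] = +
  val[5] = ⊥
  val[6] = ⊥
  val[7] = +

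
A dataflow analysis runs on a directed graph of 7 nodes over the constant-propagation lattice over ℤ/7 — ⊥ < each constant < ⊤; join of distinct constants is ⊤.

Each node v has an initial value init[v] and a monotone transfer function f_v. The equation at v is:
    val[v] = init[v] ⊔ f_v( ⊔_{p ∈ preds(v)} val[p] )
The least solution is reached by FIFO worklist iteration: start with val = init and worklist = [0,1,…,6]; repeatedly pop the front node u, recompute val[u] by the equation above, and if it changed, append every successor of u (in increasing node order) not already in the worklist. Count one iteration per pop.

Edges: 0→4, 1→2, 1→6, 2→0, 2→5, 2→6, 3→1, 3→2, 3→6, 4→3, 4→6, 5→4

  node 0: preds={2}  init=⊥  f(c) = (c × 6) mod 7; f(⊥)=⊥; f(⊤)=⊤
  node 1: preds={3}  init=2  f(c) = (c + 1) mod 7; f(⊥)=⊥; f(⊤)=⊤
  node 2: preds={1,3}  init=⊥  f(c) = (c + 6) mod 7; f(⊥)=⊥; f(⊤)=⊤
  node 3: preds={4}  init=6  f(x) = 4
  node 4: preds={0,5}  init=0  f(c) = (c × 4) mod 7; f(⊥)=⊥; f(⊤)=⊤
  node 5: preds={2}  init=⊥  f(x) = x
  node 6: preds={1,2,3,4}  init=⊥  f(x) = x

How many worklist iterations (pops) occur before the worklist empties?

Iteration log — 13 steps:
  step 1. node 0  ⊔preds=⊥  new=⊥  stable
  step 2. node 1  ⊔preds=6  new=⊤  old=2  +wl: 
  step 3. node 2  ⊔preds=⊤  new=⊤  old=⊥  +wl: 0
  step 4. node 3  ⊔preds=0  new=⊤  old=6  +wl: 1,2
  step 5. node 4  ⊔preds=⊥  new=0  stable
  step 6. node 5  ⊔preds=⊤  new=⊤  old=⊥  +wl: 4
  step 7. node 6  ⊔preds=⊤  new=⊤  old=⊥  +wl: 
  step 8. node 0  ⊔preds=⊤  new=⊤  old=⊥  +wl: 
  step 9. node 1  ⊔preds=⊤  new=⊤  stable
  step 10. node 2  ⊔preds=⊤  new=⊤  stable
  step 11. node 4  ⊔preds=⊤  new=⊤  old=0  +wl: 3,6
  step 12. node 3  ⊔preds=⊤  new=⊤  stable
  step 13. node 6  ⊔preds=⊤  new=⊤  stable

Least fixpoint reached:
  node 0: ⊤
  node 1: ⊤
  node 2: ⊤
  node 3: ⊤
  node 4: ⊤
  node 5: ⊤
  node 6: ⊤

13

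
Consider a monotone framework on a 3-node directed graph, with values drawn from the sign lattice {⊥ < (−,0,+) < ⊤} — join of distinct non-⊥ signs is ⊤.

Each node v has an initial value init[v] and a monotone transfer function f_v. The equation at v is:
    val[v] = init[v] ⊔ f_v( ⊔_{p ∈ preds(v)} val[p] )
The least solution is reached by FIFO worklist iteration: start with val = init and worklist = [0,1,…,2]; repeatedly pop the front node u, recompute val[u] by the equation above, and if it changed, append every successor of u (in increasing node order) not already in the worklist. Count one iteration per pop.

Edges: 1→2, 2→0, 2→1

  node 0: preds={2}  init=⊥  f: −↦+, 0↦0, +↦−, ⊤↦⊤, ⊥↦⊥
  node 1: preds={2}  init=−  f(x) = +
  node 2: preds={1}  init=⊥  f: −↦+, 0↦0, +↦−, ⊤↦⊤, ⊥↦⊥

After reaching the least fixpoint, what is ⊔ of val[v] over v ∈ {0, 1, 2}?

⊤

Worklist (5 pops):
  #1 pop 0: in=⊥ → ⊥ (no change)
  #2 pop 1: in=⊥ → ⊤ (was −); enqueue []
  #3 pop 2: in=⊤ → ⊤ (was ⊥); enqueue [0,1]
  #4 pop 0: in=⊤ → ⊤ (was ⊥); enqueue []
  #5 pop 1: in=⊤ → ⊤ (no change)

Fixpoint:
  val[0] = ⊤
  val[1] = ⊤
  val[2] = ⊤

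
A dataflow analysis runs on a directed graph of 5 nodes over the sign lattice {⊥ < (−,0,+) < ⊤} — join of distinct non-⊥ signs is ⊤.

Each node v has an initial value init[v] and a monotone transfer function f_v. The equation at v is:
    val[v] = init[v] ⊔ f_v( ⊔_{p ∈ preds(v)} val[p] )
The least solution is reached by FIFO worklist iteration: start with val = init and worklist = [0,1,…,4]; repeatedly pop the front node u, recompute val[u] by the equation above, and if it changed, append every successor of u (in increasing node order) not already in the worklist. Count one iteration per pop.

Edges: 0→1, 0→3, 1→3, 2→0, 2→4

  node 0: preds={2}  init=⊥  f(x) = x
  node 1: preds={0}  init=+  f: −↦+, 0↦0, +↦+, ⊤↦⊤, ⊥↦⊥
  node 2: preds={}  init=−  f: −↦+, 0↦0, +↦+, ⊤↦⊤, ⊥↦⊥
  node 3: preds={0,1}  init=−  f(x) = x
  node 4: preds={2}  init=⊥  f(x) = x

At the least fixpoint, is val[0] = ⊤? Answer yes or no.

no

Iteration log — 5 steps:
  step 1. node 0  ⊔preds=−  new=−  old=⊥  +wl: 
  step 2. node 1  ⊔preds=−  new=+  stable
  step 3. node 2  ⊔preds=⊥  new=−  stable
  step 4. node 3  ⊔preds=⊤  new=⊤  old=−  +wl: 
  step 5. node 4  ⊔preds=−  new=−  old=⊥  +wl: 

Least fixpoint reached:
  node 0: −
  node 1: +
  node 2: −
  node 3: ⊤
  node 4: −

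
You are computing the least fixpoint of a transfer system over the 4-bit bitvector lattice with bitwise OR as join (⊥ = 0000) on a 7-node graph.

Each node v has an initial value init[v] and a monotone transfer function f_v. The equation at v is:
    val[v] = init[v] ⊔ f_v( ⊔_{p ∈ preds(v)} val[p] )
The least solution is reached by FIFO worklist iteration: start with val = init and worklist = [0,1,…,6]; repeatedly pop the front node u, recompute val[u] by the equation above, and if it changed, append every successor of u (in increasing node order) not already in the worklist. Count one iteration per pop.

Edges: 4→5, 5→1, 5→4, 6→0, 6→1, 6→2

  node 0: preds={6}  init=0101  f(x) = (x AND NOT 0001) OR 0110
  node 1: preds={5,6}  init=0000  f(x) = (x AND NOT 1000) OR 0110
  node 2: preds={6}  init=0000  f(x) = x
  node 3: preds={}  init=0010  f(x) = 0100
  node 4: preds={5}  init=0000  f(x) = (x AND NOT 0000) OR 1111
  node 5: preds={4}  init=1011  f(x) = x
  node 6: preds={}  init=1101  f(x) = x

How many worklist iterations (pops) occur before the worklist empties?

Iteration log — 9 steps:
  step 1. node 0  ⊔preds=1101  new=1111  old=0101  +wl: 
  step 2. node 1  ⊔preds=1111  new=0111  old=0000  +wl: 
  step 3. node 2  ⊔preds=1101  new=1101  old=0000  +wl: 
  step 4. node 3  ⊔preds=0000  new=0110  old=0010  +wl: 
  step 5. node 4  ⊔preds=1011  new=1111  old=0000  +wl: 
  step 6. node 5  ⊔preds=1111  new=1111  old=1011  +wl: 1,4
  step 7. node 6  ⊔preds=0000  new=1101  stable
  step 8. node 1  ⊔preds=1111  new=0111  stable
  step 9. node 4  ⊔preds=1111  new=1111  stable

Least fixpoint reached:
  node 0: 1111
  node 1: 0111
  node 2: 1101
  node 3: 0110
  node 4: 1111
  node 5: 1111
  node 6: 1101

9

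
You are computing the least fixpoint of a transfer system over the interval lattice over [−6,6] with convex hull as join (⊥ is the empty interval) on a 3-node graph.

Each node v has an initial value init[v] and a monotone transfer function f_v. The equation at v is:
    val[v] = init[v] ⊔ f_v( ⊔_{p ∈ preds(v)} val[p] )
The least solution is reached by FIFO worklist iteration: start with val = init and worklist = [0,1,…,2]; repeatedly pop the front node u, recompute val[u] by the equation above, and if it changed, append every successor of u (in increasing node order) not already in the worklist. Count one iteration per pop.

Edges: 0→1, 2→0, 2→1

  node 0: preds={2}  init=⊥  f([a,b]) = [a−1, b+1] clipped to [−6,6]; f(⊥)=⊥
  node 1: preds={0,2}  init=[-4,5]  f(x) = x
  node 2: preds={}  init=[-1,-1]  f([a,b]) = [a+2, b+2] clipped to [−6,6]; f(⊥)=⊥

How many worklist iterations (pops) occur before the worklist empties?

Trace (3 dequeues):
  [1] u=0 | in [-1,-1] | out [-2,0] | prev ⊥ | push {}
  [2] u=1 | in [-2,0] | out [-4,5] | ==
  [3] u=2 | in ⊥ | out [-1,-1] | ==

Converged values:
  [0] [-2,0]
  [1] [-4,5]
  [2] [-1,-1]

3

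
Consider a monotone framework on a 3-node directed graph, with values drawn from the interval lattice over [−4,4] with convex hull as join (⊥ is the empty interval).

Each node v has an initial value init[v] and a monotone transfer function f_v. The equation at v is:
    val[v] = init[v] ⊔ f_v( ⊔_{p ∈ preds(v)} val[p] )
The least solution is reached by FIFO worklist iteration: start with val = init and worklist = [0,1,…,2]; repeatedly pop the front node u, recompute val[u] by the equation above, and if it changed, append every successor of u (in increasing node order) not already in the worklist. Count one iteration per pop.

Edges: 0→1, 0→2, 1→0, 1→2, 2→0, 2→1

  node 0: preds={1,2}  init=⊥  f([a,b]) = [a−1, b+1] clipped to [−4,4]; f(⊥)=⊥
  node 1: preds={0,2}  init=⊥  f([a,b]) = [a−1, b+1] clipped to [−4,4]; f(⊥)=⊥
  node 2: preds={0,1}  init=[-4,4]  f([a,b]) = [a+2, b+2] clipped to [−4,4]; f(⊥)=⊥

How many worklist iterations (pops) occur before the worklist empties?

Iteration log — 4 steps:
  step 1. node 0  ⊔preds=[-4,4]  new=[-4,4]  old=⊥  +wl: 
  step 2. node 1  ⊔preds=[-4,4]  new=[-4,4]  old=⊥  +wl: 0
  step 3. node 2  ⊔preds=[-4,4]  new=[-4,4]  stable
  step 4. node 0  ⊔preds=[-4,4]  new=[-4,4]  stable

Least fixpoint reached:
  node 0: [-4,4]
  node 1: [-4,4]
  node 2: [-4,4]

4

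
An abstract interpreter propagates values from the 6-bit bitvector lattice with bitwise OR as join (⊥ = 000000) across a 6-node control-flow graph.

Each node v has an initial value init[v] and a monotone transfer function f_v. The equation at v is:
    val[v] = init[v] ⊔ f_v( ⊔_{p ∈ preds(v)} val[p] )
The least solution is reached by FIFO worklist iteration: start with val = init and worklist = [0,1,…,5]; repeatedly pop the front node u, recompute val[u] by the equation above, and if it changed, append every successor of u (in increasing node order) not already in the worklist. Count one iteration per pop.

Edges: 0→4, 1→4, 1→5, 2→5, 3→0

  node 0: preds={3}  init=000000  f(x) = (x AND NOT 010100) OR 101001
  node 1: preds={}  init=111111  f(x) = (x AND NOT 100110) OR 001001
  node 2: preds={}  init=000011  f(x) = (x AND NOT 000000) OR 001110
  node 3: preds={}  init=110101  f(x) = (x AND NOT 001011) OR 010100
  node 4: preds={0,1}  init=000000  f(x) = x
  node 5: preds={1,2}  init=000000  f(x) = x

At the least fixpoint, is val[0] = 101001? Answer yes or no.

Worklist (6 pops):
  #1 pop 0: in=110101 → 101001 (was 000000); enqueue []
  #2 pop 1: in=000000 → 111111 (no change)
  #3 pop 2: in=000000 → 001111 (was 000011); enqueue []
  #4 pop 3: in=000000 → 110101 (no change)
  #5 pop 4: in=111111 → 111111 (was 000000); enqueue []
  #6 pop 5: in=111111 → 111111 (was 000000); enqueue []

Fixpoint:
  val[0] = 101001
  val[1] = 111111
  val[2] = 001111
  val[3] = 110101
  val[4] = 111111
  val[5] = 111111

yes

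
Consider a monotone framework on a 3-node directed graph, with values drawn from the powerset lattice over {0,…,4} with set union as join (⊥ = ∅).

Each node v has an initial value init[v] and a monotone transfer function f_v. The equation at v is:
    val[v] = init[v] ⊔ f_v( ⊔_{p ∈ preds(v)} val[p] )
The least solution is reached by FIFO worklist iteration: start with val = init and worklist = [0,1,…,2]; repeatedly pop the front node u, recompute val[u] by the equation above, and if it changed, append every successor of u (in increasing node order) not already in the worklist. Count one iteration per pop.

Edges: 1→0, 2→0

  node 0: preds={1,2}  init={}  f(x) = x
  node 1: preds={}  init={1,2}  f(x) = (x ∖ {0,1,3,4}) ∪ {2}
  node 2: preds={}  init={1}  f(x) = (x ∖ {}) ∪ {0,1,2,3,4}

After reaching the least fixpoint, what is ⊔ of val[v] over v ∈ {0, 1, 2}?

{0,1,2,3,4}

Worklist (4 pops):
  #1 pop 0: in={1,2} → {1,2} (was {}); enqueue []
  #2 pop 1: in={} → {1,2} (no change)
  #3 pop 2: in={} → {0,1,2,3,4} (was {1}); enqueue [0]
  #4 pop 0: in={0,1,2,3,4} → {0,1,2,3,4} (was {1,2}); enqueue []

Fixpoint:
  val[0] = {0,1,2,3,4}
  val[1] = {1,2}
  val[2] = {0,1,2,3,4}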